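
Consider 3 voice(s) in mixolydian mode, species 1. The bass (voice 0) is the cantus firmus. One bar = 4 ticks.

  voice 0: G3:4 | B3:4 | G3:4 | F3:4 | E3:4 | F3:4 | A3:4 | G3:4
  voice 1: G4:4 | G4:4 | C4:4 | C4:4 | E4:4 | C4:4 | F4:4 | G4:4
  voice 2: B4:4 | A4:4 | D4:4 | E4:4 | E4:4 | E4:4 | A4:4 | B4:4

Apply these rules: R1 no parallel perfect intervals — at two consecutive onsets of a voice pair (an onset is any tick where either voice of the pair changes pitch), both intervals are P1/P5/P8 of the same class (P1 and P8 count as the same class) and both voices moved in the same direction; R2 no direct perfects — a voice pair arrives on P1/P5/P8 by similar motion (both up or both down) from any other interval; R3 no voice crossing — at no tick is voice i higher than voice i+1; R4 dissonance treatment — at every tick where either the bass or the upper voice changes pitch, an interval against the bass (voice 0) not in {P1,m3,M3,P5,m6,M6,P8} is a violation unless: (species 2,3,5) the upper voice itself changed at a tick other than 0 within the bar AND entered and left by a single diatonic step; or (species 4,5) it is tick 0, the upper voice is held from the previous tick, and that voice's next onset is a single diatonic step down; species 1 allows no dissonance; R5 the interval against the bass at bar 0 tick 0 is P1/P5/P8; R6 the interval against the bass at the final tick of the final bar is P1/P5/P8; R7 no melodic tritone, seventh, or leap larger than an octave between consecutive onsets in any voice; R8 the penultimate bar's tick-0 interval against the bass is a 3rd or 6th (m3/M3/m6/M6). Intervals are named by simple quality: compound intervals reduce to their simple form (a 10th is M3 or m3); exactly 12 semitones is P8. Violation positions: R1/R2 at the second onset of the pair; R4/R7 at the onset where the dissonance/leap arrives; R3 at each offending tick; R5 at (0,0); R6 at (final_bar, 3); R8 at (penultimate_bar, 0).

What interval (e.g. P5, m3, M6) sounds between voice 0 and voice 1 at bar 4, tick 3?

P8

voice 0=E3 voice 1=E4 -> P8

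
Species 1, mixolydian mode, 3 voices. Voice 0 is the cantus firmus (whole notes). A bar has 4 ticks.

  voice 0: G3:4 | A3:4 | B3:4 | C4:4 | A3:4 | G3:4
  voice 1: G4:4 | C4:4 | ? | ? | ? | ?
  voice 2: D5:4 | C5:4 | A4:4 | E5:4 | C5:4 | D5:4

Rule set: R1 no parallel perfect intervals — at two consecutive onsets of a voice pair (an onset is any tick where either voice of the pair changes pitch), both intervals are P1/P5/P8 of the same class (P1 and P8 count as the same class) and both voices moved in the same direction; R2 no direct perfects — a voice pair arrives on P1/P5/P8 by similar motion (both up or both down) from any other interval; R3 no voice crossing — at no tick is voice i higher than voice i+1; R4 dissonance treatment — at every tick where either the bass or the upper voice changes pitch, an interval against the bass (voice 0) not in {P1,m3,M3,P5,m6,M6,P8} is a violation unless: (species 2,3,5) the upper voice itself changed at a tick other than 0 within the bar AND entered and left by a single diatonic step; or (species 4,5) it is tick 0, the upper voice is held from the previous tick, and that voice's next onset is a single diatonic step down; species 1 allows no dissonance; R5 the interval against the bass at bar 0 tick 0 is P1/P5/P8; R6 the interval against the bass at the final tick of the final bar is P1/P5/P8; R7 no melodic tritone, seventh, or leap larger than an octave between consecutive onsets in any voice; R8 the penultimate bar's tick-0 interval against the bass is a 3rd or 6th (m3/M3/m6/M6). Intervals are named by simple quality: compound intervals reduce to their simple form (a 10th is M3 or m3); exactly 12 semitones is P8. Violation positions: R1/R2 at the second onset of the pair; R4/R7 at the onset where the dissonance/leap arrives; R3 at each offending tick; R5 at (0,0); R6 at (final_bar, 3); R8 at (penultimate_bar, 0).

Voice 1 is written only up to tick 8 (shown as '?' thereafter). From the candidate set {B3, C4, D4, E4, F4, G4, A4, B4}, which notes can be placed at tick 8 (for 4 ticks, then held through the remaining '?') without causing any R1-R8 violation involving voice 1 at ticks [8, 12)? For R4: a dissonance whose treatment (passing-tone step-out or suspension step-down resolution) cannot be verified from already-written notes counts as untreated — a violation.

B3: legal
C4: violates R4
D4: legal
E4: violates R4
F4: violates R4
G4: legal
A4: violates R4
B4: violates R2,R3,R7

{B3, D4, G4}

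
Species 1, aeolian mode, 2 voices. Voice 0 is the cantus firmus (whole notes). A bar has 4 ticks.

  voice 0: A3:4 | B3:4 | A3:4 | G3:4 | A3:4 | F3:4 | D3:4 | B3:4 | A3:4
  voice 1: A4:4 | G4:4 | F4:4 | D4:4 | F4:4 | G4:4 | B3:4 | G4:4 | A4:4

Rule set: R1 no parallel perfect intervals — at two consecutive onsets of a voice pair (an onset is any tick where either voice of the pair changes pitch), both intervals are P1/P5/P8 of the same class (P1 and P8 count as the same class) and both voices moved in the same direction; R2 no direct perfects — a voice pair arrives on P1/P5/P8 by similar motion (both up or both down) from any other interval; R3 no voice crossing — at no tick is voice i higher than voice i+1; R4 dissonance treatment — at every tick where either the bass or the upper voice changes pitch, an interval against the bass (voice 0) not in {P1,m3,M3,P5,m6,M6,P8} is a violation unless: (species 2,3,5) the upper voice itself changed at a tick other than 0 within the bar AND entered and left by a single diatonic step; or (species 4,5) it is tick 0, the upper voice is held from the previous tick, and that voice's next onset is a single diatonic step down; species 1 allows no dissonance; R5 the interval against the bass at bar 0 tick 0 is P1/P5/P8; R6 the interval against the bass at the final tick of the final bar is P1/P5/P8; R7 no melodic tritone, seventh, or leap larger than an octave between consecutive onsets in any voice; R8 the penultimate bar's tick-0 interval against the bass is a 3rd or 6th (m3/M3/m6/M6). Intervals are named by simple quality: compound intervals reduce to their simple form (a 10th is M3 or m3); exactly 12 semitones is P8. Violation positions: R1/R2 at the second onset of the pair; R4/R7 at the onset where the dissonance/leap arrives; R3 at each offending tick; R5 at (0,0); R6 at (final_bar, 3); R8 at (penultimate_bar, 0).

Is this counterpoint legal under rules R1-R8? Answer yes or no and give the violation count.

No (2 violations)

bar 0: v0=A3 v1=A4 (P8)
bar 1: v0=B3 v1=G4 (m6)
bar 2: v0=A3 v1=F4 (m6)
bar 3: v0=G3 v1=D4 (P5)
bar 4: v0=A3 v1=F4 (m6)
bar 5: v0=F3 v1=G4 (M2)
bar 6: v0=D3 v1=B3 (M6)
bar 7: v0=B3 v1=G4 (m6)
bar 8: v0=A3 v1=A4 (P8)
  R2 @ bar3.0: A3/F4 m6 -> G3/D4 P5 similar
  R4 @ bar5.0: F3/G4 M2 untreated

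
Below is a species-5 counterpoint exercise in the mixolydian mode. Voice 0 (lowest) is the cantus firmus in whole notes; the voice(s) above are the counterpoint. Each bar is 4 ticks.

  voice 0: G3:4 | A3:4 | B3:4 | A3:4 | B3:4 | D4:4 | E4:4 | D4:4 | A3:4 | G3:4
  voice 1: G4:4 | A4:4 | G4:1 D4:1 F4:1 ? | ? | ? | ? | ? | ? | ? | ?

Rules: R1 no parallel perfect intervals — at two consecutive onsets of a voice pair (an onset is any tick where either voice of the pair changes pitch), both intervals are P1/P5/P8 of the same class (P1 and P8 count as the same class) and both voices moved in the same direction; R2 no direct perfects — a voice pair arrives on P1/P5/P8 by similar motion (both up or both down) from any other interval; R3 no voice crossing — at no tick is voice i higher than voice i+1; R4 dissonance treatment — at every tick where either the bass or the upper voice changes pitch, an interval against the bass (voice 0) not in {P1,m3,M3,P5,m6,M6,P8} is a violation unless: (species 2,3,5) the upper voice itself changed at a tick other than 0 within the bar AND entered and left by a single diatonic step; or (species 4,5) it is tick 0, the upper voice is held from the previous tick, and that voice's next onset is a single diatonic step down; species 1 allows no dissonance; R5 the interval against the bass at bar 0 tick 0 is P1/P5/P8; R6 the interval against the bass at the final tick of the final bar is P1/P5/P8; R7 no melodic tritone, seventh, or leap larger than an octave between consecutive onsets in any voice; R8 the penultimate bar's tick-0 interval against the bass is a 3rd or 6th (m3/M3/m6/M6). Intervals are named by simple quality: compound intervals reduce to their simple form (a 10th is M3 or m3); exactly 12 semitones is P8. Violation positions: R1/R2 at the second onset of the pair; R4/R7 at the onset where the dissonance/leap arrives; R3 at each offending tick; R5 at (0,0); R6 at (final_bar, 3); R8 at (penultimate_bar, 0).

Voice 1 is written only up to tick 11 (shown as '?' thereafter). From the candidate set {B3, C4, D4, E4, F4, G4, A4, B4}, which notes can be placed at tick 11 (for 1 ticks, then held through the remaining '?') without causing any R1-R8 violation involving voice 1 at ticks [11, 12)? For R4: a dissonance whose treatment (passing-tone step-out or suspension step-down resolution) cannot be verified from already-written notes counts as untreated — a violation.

B3: violates R7
C4: violates R4
D4: legal
E4: violates R4
F4: legal
G4: legal
A4: violates R4
B4: violates R7

{D4, F4, G4}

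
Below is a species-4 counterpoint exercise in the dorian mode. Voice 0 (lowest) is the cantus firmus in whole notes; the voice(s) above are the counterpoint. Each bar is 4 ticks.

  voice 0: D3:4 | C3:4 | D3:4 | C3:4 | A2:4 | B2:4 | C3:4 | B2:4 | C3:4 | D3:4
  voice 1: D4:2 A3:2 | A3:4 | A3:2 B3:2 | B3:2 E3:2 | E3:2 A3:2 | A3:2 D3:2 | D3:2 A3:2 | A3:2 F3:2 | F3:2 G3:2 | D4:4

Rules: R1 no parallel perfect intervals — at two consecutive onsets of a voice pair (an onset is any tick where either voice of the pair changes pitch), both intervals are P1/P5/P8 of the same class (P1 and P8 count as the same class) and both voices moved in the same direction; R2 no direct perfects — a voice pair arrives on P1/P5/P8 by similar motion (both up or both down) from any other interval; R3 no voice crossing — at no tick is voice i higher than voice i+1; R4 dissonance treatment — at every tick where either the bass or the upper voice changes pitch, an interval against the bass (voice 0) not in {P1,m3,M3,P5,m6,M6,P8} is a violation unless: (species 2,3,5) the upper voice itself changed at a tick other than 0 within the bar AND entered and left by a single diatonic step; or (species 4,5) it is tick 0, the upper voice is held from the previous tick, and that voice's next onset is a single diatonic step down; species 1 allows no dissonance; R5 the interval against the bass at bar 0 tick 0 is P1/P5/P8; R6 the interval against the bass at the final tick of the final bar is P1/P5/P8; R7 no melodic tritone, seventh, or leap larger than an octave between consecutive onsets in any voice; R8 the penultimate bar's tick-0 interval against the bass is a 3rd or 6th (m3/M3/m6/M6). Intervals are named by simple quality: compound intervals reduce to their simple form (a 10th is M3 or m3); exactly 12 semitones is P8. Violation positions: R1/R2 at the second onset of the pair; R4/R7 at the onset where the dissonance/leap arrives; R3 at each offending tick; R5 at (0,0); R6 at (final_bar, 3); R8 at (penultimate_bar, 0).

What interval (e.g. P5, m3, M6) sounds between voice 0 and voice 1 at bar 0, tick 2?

voice 0=D3 voice 1=A3 -> P5

P5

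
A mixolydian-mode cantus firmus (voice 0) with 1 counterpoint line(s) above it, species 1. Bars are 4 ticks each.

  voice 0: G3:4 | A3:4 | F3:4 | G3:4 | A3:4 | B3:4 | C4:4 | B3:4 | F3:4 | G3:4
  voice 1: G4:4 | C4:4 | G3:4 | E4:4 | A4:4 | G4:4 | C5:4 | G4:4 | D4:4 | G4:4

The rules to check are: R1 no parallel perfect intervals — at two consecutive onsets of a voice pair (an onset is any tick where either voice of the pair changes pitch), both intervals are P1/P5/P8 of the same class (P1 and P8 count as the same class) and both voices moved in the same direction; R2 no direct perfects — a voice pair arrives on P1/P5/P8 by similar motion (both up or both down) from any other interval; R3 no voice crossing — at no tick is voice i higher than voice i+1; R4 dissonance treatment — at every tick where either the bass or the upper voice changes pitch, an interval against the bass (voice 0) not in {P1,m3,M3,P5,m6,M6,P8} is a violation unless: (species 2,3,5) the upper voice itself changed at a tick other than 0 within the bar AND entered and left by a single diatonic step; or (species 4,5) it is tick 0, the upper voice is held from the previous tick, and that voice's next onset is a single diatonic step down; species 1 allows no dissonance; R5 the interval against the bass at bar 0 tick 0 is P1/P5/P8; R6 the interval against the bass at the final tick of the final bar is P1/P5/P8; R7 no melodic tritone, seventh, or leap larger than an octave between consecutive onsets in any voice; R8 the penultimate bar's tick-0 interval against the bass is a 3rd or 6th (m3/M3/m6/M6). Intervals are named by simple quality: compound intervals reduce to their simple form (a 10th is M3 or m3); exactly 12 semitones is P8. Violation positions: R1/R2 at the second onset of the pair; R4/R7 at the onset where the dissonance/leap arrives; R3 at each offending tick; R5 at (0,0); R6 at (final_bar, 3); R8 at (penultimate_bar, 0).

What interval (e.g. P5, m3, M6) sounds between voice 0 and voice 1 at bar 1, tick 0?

voice 0=A3 voice 1=C4 -> m3

m3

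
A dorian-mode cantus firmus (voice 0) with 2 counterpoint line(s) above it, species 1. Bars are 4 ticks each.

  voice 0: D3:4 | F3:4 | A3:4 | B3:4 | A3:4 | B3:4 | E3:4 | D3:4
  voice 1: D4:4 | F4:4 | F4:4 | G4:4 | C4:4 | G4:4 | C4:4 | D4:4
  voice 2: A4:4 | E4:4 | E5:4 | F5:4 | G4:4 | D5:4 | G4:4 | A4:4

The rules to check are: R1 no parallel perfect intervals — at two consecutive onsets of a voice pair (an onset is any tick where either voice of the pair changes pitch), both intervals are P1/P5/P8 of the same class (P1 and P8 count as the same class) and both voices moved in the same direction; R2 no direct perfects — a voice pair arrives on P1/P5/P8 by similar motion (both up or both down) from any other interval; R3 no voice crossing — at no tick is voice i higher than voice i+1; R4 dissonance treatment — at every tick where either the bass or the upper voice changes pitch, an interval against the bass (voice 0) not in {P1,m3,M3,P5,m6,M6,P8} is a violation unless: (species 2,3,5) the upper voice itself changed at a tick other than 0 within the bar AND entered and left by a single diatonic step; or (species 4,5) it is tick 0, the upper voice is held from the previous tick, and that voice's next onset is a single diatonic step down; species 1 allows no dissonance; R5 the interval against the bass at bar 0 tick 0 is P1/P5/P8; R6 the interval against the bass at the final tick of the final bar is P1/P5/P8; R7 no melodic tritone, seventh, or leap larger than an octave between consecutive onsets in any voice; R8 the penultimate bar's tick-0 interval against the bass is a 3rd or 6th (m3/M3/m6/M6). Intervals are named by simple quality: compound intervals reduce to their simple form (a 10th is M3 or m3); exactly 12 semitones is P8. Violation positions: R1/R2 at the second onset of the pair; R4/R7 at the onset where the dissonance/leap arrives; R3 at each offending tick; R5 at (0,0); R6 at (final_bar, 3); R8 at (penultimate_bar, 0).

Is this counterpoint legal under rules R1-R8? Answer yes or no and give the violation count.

No (14 violations)

bar 0: v0=D3 v1=D4 v2=A4 (P5)
bar 1: v0=F3 v1=F4 v2=E4 (M7)
bar 2: v0=A3 v1=F4 v2=E5 (P5)
bar 3: v0=B3 v1=G4 v2=F5 (TT)
bar 4: v0=A3 v1=C4 v2=G4 (m7)
bar 5: v0=B3 v1=G4 v2=D5 (m3)
bar 6: v0=E3 v1=C4 v2=G4 (m3)
bar 7: v0=D3 v1=D4 v2=A4 (P5)
  R1 @ bar1.0: D3/D4 P8 -> F3/F4 P8 similar
  R3 @ bar1.0: F4 above E4
  R4 @ bar1.0: F3/E4 M7 untreated
  R3 @ bar1.1: F4 above E4
  R3 @ bar1.2: F4 above E4
  R3 @ bar1.3: F4 above E4
  R2 @ bar2.0: F3/E4 M7 -> A3/E5 P5 similar
  R4 @ bar3.0: B3/F5 TT untreated
  R2 @ bar4.0: G4/F5 m7 -> C4/G4 P5 similar
  R4 @ bar4.0: A3/G4 m7 untreated
  R7 @ bar4.0: F5->G4 leap 10st
  R1 @ bar5.0: C4/G4 P5 -> G4/D5 P5 similar
  R1 @ bar6.0: G4/D5 P5 -> C4/G4 P5 similar
  R1 @ bar7.0: C4/G4 P5 -> D4/A4 P5 similar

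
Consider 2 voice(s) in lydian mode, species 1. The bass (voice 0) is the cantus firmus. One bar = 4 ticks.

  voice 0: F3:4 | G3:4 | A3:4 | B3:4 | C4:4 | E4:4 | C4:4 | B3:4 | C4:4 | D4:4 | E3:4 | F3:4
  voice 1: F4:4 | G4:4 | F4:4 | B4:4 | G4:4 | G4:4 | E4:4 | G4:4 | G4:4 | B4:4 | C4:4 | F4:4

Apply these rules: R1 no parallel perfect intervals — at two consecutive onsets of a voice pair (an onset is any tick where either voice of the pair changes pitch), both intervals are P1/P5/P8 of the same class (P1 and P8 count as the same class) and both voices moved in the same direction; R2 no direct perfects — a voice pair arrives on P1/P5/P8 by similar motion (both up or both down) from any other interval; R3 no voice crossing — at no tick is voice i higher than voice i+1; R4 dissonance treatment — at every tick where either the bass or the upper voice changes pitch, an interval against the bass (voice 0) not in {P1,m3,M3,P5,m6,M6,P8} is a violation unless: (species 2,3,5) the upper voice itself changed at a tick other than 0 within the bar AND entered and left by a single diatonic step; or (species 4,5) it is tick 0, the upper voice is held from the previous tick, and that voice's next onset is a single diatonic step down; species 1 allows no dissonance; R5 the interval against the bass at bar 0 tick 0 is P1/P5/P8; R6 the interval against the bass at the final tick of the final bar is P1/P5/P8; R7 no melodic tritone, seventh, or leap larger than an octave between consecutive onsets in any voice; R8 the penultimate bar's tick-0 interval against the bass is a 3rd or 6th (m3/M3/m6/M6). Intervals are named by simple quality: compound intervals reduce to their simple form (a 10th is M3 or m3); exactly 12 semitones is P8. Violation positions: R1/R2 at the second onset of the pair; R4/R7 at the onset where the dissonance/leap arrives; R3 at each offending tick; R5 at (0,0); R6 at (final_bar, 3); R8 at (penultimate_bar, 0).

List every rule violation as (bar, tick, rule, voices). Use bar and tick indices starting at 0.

(1, 0, R1, (0, 1))
(3, 0, R2, (0, 1))
(3, 0, R7, (1,))
(10, 0, R7, (0,))
(10, 0, R7, (1,))
(11, 0, R2, (0, 1))

bar 0: v0=F3 v1=F4 downbeat P8
bar 1: v0=G3 v1=G4 downbeat P8
bar 2: v0=A3 v1=F4 downbeat m6
bar 3: v0=B3 v1=B4 downbeat P8
bar 4: v0=C4 v1=G4 downbeat P5
bar 5: v0=E4 v1=G4 downbeat m3
bar 6: v0=C4 v1=E4 downbeat M3
bar 7: v0=B3 v1=G4 downbeat m6
bar 8: v0=C4 v1=G4 downbeat P5
bar 9: v0=D4 v1=B4 downbeat M6
bar 10: v0=E3 v1=C4 downbeat m6
bar 11: v0=F3 v1=F4 downbeat P8
  -> R1 @ bar 1 tick 0 v(0, 1): F3/F4 P8 -> G3/G4 P8 similar
  -> R2 @ bar 3 tick 0 v(0, 1): A3/F4 m6 -> B3/B4 P8 similar
  -> R7 @ bar 3 tick 0 v(1,): F4->B4 leap 6st
  -> R7 @ bar 10 tick 0 v(0,): D4->E3 leap 10st
  -> R7 @ bar 10 tick 0 v(1,): B4->C4 leap 11st
  -> R2 @ bar 11 tick 0 v(0, 1): E3/C4 m6 -> F3/F4 P8 similar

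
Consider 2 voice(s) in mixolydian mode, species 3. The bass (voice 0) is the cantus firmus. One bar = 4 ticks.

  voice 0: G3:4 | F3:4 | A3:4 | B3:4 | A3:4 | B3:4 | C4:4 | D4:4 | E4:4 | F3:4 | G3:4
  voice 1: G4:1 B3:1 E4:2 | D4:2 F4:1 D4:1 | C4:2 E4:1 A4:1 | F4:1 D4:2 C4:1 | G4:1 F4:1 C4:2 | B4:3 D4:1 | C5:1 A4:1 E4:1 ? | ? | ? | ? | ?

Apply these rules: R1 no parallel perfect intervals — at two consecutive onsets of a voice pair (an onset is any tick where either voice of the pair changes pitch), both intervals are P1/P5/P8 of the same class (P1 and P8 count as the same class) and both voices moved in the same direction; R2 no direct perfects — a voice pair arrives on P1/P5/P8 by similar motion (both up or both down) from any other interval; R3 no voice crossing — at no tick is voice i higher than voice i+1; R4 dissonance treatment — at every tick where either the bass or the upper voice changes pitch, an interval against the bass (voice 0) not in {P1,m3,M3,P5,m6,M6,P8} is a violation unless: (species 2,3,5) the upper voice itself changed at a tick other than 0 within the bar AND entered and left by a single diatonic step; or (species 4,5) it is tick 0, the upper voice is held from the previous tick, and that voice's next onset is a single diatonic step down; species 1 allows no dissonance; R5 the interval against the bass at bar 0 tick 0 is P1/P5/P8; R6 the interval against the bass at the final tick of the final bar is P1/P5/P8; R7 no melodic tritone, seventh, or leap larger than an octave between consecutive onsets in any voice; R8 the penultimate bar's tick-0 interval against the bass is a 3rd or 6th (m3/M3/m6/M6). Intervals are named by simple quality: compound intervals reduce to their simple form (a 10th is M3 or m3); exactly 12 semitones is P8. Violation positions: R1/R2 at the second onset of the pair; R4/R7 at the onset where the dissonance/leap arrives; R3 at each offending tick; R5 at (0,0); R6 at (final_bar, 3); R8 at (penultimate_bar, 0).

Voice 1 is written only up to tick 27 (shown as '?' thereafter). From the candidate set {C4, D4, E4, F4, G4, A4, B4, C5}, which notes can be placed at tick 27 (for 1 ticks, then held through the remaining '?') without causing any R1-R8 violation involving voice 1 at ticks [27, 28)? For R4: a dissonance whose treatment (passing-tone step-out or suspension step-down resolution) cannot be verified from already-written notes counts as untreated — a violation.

C4: legal
D4: violates R4
E4: legal
F4: violates R4
G4: legal
A4: legal
B4: violates R4
C5: legal

{A4, C4, C5, E4, G4}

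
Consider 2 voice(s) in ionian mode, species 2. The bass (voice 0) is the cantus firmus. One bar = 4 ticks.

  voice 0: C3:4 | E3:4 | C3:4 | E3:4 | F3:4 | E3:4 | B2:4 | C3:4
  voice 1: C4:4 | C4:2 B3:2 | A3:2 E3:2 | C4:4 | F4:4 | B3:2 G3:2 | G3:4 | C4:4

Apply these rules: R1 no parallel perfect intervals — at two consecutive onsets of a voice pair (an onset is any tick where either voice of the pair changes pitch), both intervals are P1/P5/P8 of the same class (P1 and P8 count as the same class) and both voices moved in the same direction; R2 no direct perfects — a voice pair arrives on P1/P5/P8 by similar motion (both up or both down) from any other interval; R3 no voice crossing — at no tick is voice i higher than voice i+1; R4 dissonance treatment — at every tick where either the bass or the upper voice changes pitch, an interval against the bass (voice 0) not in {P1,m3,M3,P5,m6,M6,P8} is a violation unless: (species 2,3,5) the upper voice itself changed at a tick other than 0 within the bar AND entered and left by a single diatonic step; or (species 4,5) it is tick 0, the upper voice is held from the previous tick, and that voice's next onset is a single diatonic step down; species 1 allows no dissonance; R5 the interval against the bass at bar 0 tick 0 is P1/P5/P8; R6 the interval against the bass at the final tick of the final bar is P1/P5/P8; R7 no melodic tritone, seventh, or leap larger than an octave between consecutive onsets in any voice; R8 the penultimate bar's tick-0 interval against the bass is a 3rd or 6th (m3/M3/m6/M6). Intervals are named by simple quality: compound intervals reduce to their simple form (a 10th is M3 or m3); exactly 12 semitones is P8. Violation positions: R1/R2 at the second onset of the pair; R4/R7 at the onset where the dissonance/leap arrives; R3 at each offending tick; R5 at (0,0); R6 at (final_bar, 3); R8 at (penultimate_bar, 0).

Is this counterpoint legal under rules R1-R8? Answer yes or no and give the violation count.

No (4 violations)

bar 0: v0=C3 v1=C4 (P8)
bar 1: v0=E3 v1=C4 (m6)
bar 2: v0=C3 v1=A3 (M6)
bar 3: v0=E3 v1=C4 (m6)
bar 4: v0=F3 v1=F4 (P8)
bar 5: v0=E3 v1=B3 (P5)
bar 6: v0=B2 v1=G3 (m6)
bar 7: v0=C3 v1=C4 (P8)
  R2 @ bar4.0: E3/C4 m6 -> F3/F4 P8 similar
  R2 @ bar5.0: F3/F4 P8 -> E3/B3 P5 similar
  R7 @ bar5.0: F4->B3 leap 6st
  R2 @ bar7.0: B2/G3 m6 -> C3/C4 P8 similar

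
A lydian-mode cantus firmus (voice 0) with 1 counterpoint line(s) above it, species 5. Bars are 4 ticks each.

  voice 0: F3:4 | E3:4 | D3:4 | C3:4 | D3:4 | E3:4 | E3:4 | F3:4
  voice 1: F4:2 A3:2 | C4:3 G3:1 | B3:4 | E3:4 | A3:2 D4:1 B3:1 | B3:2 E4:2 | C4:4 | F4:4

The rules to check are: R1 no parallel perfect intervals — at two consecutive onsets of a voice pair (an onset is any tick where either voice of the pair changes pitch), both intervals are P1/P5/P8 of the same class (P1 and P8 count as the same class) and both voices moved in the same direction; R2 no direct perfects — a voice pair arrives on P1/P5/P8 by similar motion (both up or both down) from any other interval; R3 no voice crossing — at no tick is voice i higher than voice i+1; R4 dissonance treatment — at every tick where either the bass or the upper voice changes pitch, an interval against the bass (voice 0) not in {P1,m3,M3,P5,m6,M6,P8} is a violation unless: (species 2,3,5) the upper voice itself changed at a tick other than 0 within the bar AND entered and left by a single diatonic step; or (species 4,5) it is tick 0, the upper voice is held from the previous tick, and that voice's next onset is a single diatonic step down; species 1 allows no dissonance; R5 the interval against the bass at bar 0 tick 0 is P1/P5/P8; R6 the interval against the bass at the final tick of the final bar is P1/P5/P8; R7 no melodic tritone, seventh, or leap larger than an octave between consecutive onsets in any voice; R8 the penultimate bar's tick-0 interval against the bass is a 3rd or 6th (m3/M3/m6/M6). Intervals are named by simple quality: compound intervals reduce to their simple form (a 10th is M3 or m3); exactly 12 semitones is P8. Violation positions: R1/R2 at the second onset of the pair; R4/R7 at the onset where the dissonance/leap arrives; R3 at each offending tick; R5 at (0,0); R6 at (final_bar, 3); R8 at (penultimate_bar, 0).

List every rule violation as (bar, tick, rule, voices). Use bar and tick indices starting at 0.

bar 0: v0=F3 v1=F4 downbeat P8
bar 1: v0=E3 v1=C4 downbeat m6
bar 2: v0=D3 v1=B3 downbeat M6
bar 3: v0=C3 v1=E3 downbeat M3
bar 4: v0=D3 v1=A3 downbeat P5
bar 5: v0=E3 v1=B3 downbeat P5
bar 6: v0=E3 v1=C4 downbeat m6
bar 7: v0=F3 v1=F4 downbeat P8
  -> R2 @ bar 4 tick 0 v(0, 1): C3/E3 M3 -> D3/A3 P5 similar
  -> R2 @ bar 7 tick 0 v(0, 1): E3/C4 m6 -> F3/F4 P8 similar

(4, 0, R2, (0, 1))
(7, 0, R2, (0, 1))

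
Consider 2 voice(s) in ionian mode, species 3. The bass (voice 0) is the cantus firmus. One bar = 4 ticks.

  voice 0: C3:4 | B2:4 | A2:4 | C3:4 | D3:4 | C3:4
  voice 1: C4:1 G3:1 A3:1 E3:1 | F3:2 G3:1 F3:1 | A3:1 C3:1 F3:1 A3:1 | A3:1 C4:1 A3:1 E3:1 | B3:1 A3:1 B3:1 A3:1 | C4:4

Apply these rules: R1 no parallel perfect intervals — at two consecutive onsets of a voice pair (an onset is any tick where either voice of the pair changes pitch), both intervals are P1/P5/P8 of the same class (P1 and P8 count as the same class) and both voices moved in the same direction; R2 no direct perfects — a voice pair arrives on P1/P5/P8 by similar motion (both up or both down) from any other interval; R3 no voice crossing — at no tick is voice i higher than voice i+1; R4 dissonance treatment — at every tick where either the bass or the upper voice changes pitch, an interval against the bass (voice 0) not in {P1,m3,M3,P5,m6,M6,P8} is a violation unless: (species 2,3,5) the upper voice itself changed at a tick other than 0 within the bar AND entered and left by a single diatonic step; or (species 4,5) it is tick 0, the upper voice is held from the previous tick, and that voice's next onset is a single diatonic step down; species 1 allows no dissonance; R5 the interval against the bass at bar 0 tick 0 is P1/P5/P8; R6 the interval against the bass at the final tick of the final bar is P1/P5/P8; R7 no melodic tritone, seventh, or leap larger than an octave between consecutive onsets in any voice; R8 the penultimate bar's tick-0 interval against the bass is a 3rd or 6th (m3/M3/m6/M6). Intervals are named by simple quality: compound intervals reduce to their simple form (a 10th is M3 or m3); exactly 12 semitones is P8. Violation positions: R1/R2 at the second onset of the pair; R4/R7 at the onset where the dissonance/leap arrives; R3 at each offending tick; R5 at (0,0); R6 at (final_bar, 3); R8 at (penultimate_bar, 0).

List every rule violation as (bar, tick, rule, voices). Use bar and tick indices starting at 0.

bar 0: v0=C3 v1=C4 downbeat P8
bar 1: v0=B2 v1=F3 downbeat TT
bar 2: v0=A2 v1=A3 downbeat P8
bar 3: v0=C3 v1=A3 downbeat M6
bar 4: v0=D3 v1=B3 downbeat M6
bar 5: v0=C3 v1=C4 downbeat P8
  -> R4 @ bar 1 tick 0 v(0, 1): B2/F3 TT untreated
  -> R4 @ bar 1 tick 3 v(0, 1): B2/F3 TT untreated

(1, 0, R4, (0, 1))
(1, 3, R4, (0, 1))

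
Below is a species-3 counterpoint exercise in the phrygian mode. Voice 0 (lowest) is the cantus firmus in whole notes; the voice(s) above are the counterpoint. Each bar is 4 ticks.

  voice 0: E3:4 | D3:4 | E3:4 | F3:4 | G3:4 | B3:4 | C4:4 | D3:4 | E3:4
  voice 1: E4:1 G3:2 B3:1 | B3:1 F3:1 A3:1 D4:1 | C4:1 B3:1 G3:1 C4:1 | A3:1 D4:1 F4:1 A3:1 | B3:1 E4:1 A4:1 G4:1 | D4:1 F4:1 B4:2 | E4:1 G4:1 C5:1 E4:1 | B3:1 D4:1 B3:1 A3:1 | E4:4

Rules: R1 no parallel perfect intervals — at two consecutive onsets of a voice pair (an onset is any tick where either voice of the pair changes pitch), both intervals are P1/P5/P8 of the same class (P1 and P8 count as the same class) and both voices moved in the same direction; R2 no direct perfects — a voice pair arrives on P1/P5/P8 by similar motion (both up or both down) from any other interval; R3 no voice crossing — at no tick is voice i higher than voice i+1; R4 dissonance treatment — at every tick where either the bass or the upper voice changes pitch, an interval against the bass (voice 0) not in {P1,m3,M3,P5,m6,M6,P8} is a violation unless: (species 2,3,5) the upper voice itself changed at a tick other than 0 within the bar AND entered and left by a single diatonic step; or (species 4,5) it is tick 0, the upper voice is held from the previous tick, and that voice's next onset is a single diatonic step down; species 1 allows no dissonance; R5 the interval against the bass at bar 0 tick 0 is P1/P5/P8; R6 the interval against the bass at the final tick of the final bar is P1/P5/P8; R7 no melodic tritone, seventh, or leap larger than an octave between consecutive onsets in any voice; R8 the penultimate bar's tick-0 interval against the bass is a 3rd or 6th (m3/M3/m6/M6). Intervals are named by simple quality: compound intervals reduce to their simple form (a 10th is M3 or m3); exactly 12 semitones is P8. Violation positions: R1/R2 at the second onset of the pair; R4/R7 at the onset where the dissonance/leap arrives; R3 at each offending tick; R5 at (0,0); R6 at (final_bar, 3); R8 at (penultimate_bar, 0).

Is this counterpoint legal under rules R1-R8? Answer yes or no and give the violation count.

No (6 violations)

bar 0: v0=E3 v1=E4 (P8)
bar 1: v0=D3 v1=B3 (M6)
bar 2: v0=E3 v1=C4 (m6)
bar 3: v0=F3 v1=A3 (M3)
bar 4: v0=G3 v1=B3 (M3)
bar 5: v0=B3 v1=D4 (m3)
bar 6: v0=C4 v1=E4 (M3)
bar 7: v0=D3 v1=B3 (M6)
bar 8: v0=E3 v1=E4 (P8)
  R7 @ bar1.1: B3->F3 leap 6st
  R4 @ bar4.2: G3/A4 M2 untreated
  R4 @ bar5.1: B3/F4 TT untreated
  R7 @ bar5.2: F4->B4 leap 6st
  R7 @ bar7.0: C4->D3 leap 10st
  R2 @ bar8.0: D3/A3 P5 -> E3/E4 P8 similar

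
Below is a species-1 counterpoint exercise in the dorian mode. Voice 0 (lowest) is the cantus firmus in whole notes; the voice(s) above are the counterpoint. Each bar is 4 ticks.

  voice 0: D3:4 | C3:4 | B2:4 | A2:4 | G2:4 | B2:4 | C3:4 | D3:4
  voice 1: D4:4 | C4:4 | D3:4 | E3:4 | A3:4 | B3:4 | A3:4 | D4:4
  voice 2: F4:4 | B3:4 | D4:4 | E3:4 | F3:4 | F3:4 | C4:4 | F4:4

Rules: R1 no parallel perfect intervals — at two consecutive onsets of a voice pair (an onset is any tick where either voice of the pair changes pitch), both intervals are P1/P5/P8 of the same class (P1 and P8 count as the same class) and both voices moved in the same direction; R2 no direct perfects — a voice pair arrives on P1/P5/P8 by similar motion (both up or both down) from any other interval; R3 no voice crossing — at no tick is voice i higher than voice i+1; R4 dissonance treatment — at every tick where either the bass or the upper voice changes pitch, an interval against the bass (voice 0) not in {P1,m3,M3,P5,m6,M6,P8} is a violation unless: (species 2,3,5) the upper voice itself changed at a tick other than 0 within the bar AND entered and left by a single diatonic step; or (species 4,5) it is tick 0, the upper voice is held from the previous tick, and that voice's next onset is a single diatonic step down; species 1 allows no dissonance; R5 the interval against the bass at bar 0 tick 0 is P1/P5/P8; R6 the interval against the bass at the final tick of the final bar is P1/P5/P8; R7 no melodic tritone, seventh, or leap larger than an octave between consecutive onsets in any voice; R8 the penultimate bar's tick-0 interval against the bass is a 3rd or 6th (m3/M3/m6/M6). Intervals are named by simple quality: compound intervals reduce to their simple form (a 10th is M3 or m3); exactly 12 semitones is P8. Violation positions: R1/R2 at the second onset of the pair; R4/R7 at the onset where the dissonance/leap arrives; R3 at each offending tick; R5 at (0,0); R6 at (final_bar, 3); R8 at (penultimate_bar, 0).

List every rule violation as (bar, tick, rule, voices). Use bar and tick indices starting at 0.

(0, 0, R5, (0, 2))
(1, 0, R1, (0, 1))
(1, 0, R3, (1, 2))
(1, 0, R4, (0, 2))
(1, 0, R7, (2,))
(1, 1, R3, (1, 2))
(1, 2, R3, (1, 2))
(1, 3, R3, (1, 2))
(2, 0, R7, (1,))
(3, 0, R2, (0, 2))
(3, 0, R7, (2,))
(4, 0, R3, (1, 2))
(4, 0, R4, (0, 1))
(4, 0, R4, (0, 2))
(4, 1, R3, (1, 2))
(4, 2, R3, (1, 2))
(4, 3, R3, (1, 2))
(5, 0, R2, (0, 1))
(5, 0, R3, (1, 2))
(5, 0, R4, (0, 2))
(5, 1, R3, (1, 2))
(5, 2, R3, (1, 2))
(5, 3, R3, (1, 2))
(6, 0, R2, (0, 2))
(6, 0, R8, (0, 2))
(7, 0, R2, (0, 1))
(7, 3, R6, (0, 2))

bar 0: v0=D3 v1=D4 v2=F4 downbeat m3
bar 1: v0=C3 v1=C4 v2=B3 downbeat M7
bar 2: v0=B2 v1=D3 v2=D4 downbeat m3
bar 3: v0=A2 v1=E3 v2=E3 downbeat P5
bar 4: v0=G2 v1=A3 v2=F3 downbeat m7
bar 5: v0=B2 v1=B3 v2=F3 downbeat TT
bar 6: v0=C3 v1=A3 v2=C4 downbeat P8
bar 7: v0=D3 v1=D4 v2=F4 downbeat m3
  -> R5 @ bar 0 tick 0 v(0, 2): opens on m3
  -> R1 @ bar 1 tick 0 v(0, 1): D3/D4 P8 -> C3/C4 P8 similar
  -> R3 @ bar 1 tick 0 v(1, 2): C4 above B3
  -> R4 @ bar 1 tick 0 v(0, 2): C3/B3 M7 untreated
  -> R7 @ bar 1 tick 0 v(2,): F4->B3 leap 6st
  -> R3 @ bar 1 tick 1 v(1, 2): C4 above B3
  -> R3 @ bar 1 tick 2 v(1, 2): C4 above B3
  -> R3 @ bar 1 tick 3 v(1, 2): C4 above B3
  -> R7 @ bar 2 tick 0 v(1,): C4->D3 leap 10st
  -> R2 @ bar 3 tick 0 v(0, 2): B2/D4 m3 -> A2/E3 P5 similar
  -> R7 @ bar 3 tick 0 v(2,): D4->E3 leap 10st
  -> R3 @ bar 4 tick 0 v(1, 2): A3 above F3
  -> R4 @ bar 4 tick 0 v(0, 1): G2/A3 M2 untreated
  -> R4 @ bar 4 tick 0 v(0, 2): G2/F3 m7 untreated
  -> R3 @ bar 4 tick 1 v(1, 2): A3 above F3
  -> R3 @ bar 4 tick 2 v(1, 2): A3 above F3
  -> R3 @ bar 4 tick 3 v(1, 2): A3 above F3
  -> R2 @ bar 5 tick 0 v(0, 1): G2/A3 M2 -> B2/B3 P8 similar
  -> R3 @ bar 5 tick 0 v(1, 2): B3 above F3
  -> R4 @ bar 5 tick 0 v(0, 2): B2/F3 TT untreated
  -> R3 @ bar 5 tick 1 v(1, 2): B3 above F3
  -> R3 @ bar 5 tick 2 v(1, 2): B3 above F3
  -> R3 @ bar 5 tick 3 v(1, 2): B3 above F3
  -> R2 @ bar 6 tick 0 v(0, 2): B2/F3 TT -> C3/C4 P8 similar
  -> R8 @ bar 6 tick 0 v(0, 2): penult P8 not 3rd/6th
  -> R2 @ bar 7 tick 0 v(0, 1): C3/A3 M6 -> D3/D4 P8 similar
  -> R6 @ bar 7 tick 3 v(0, 2): closes on m3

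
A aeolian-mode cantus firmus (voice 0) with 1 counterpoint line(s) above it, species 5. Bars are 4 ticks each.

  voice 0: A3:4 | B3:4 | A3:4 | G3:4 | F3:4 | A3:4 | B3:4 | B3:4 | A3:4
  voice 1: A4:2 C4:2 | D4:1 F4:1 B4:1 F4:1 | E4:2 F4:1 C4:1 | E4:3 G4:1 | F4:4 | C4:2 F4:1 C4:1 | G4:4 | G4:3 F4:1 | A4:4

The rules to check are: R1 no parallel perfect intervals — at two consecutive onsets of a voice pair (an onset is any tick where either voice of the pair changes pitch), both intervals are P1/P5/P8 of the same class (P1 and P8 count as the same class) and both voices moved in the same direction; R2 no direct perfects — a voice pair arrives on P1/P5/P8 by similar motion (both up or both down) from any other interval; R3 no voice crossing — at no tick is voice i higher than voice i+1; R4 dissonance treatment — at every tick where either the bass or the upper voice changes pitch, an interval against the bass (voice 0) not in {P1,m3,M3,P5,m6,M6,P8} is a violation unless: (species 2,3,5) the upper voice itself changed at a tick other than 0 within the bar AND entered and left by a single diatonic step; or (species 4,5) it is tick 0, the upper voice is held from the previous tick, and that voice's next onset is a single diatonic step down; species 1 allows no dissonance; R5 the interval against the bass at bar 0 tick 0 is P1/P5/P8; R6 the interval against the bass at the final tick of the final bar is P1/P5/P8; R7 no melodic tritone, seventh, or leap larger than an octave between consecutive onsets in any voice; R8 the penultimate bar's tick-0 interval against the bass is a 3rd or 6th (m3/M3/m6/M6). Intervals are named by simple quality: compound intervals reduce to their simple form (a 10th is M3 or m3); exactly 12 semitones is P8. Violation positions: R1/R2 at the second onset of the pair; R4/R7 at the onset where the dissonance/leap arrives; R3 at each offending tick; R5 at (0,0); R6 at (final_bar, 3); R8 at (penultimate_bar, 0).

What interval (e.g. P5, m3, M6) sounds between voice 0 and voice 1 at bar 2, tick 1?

voice 0=A3 voice 1=E4 -> P5

P5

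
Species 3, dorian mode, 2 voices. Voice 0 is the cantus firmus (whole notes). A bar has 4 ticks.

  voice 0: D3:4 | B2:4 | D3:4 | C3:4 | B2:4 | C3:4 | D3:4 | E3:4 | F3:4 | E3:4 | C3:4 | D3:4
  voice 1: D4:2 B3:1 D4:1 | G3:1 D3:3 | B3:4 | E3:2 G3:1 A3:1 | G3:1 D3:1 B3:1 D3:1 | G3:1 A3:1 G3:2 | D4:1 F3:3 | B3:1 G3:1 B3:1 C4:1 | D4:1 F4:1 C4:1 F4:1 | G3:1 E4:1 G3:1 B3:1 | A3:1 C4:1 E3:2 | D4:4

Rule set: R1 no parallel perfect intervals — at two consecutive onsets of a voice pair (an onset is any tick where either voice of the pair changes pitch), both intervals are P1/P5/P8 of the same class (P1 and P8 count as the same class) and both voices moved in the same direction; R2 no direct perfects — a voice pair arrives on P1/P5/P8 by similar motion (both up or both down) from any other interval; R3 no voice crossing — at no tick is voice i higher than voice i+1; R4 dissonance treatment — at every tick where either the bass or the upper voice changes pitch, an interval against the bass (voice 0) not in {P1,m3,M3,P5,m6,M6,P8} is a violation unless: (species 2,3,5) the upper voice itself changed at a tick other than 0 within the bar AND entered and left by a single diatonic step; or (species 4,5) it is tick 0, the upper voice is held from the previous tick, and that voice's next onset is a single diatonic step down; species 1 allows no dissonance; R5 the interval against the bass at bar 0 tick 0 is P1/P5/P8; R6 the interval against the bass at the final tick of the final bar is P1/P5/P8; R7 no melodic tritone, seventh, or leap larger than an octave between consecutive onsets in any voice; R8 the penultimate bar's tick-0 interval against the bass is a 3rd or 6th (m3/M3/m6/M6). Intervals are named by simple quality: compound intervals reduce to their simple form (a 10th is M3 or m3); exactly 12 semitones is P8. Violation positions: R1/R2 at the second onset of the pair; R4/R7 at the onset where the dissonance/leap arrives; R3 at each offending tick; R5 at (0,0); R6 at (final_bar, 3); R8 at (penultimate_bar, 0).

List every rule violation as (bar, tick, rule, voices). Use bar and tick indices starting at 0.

(5, 0, R2, (0, 1))
(6, 0, R2, (0, 1))
(7, 0, R2, (0, 1))
(7, 0, R7, (1,))
(9, 0, R7, (1,))
(11, 0, R2, (0, 1))
(11, 0, R7, (1,))

bar 0: v0=D3 v1=D4 downbeat P8
bar 1: v0=B2 v1=G3 downbeat m6
bar 2: v0=D3 v1=B3 downbeat M6
bar 3: v0=C3 v1=E3 downbeat M3
bar 4: v0=B2 v1=G3 downbeat m6
bar 5: v0=C3 v1=G3 downbeat P5
bar 6: v0=D3 v1=D4 downbeat P8
bar 7: v0=E3 v1=B3 downbeat P5
bar 8: v0=F3 v1=D4 downbeat M6
bar 9: v0=E3 v1=G3 downbeat m3
bar 10: v0=C3 v1=A3 downbeat M6
bar 11: v0=D3 v1=D4 downbeat P8
  -> R2 @ bar 5 tick 0 v(0, 1): B2/D3 m3 -> C3/G3 P5 similar
  -> R2 @ bar 6 tick 0 v(0, 1): C3/G3 P5 -> D3/D4 P8 similar
  -> R2 @ bar 7 tick 0 v(0, 1): D3/F3 m3 -> E3/B3 P5 similar
  -> R7 @ bar 7 tick 0 v(1,): F3->B3 leap 6st
  -> R7 @ bar 9 tick 0 v(1,): F4->G3 leap 10st
  -> R2 @ bar 11 tick 0 v(0, 1): C3/E3 M3 -> D3/D4 P8 similar
  -> R7 @ bar 11 tick 0 v(1,): E3->D4 leap 10st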